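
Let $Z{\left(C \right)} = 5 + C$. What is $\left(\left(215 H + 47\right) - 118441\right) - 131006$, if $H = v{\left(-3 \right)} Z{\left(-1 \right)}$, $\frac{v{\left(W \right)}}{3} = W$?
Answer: $-257140$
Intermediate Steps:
$v{\left(W \right)} = 3 W$
$H = -36$ ($H = 3 \left(-3\right) \left(5 - 1\right) = \left(-9\right) 4 = -36$)
$\left(\left(215 H + 47\right) - 118441\right) - 131006 = \left(\left(215 \left(-36\right) + 47\right) - 118441\right) - 131006 = \left(\left(-7740 + 47\right) - 118441\right) - 131006 = \left(-7693 - 118441\right) - 131006 = -126134 - 131006 = -257140$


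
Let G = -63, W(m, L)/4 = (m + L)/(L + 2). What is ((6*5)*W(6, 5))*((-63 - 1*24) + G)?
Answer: -198000/7 ≈ -28286.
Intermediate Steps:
W(m, L) = 4*(L + m)/(2 + L) (W(m, L) = 4*((m + L)/(L + 2)) = 4*((L + m)/(2 + L)) = 4*(L + m)/(2 + L))
((6*5)*W(6, 5))*((-63 - 1*24) + G) = ((6*5)*(4*(5 + 6)/(2 + 5)))*((-63 - 1*24) - 63) = (30*(4*11/7))*((-63 - 24) - 63) = (30*(4*(⅐)*11))*(-87 - 63) = (30*(44/7))*(-150) = (1320/7)*(-150) = -198000/7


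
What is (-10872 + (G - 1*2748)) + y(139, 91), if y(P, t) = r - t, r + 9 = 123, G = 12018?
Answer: -1579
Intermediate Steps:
r = 114 (r = -9 + 123 = 114)
y(P, t) = 114 - t
(-10872 + (G - 1*2748)) + y(139, 91) = (-10872 + (12018 - 1*2748)) + (114 - 1*91) = (-10872 + (12018 - 2748)) + (114 - 91) = (-10872 + 9270) + 23 = -1602 + 23 = -1579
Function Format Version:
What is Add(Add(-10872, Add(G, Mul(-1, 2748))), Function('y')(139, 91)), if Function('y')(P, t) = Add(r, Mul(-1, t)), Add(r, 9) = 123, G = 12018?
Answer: -1579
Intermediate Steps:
r = 114 (r = Add(-9, 123) = 114)
Function('y')(P, t) = Add(114, Mul(-1, t))
Add(Add(-10872, Add(G, Mul(-1, 2748))), Function('y')(139, 91)) = Add(Add(-10872, Add(12018, Mul(-1, 2748))), Add(114, Mul(-1, 91))) = Add(Add(-10872, Add(12018, -2748)), Add(114, -91)) = Add(Add(-10872, 9270), 23) = Add(-1602, 23) = -1579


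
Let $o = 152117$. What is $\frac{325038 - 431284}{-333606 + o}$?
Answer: $\frac{15178}{25927} \approx 0.58541$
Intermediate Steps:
$\frac{325038 - 431284}{-333606 + o} = \frac{325038 - 431284}{-333606 + 152117} = - \frac{106246}{-181489} = \left(-106246\right) \left(- \frac{1}{181489}\right) = \frac{15178}{25927}$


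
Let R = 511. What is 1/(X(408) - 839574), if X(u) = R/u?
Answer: -408/342545681 ≈ -1.1911e-6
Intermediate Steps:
X(u) = 511/u
1/(X(408) - 839574) = 1/(511/408 - 839574) = 1/(-342545681/408) = -408/342545681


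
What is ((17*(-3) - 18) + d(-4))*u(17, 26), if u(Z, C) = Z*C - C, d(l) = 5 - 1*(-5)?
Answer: -24544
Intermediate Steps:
d(l) = 10 (d(l) = 5 + 5 = 10)
u(Z, C) = -C + C*Z (u(Z, C) = C*Z - C = -C + C*Z)
((17*(-3) - 18) + d(-4))*u(17, 26) = ((17*(-3) - 18) + 10)*(26*(-1 + 17)) = ((-51 - 18) + 10)*(26*16) = (-69 + 10)*416 = -59*416 = -24544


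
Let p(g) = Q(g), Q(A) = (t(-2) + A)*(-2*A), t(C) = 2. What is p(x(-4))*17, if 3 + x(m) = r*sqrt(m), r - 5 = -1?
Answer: 2074 + 1088*I ≈ 2074.0 + 1088.0*I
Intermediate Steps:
r = 4 (r = 5 - 1 = 4)
Q(A) = -2*A*(2 + A) (Q(A) = (2 + A)*(-2*A) = -2*A*(2 + A))
x(m) = -3 + 4*sqrt(m)
p(g) = -2*g*(2 + g)
p(x(-4))*17 = -2*(-3 + 4*sqrt(-4))*(2 + (-3 + 4*sqrt(-4)))*17 = -2*(-3 + 4*(2*I))*(2 + (-3 + 4*(2*I)))*17 = -2*(-3 + 8*I)*(2 + (-3 + 8*I))*17 = -2*(-3 + 8*I)*(-1 + 8*I)*17 = -2*(-1 + 8*I)*(-3 + 8*I)*17 = -34*(-1 + 8*I)*(-3 + 8*I)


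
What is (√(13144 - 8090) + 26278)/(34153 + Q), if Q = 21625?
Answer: 13139/27889 + 19*√14/55778 ≈ 0.47239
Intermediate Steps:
(√(13144 - 8090) + 26278)/(34153 + Q) = (√(13144 - 8090) + 26278)/(34153 + 21625) = (√5054 + 26278)/55778 = (19*√14 + 26278)*(1/55778) = (26278 + 19*√14)*(1/55778) = 13139/27889 + 19*√14/55778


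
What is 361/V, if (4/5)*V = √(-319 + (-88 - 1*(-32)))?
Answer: -1444*I*√15/375 ≈ -14.914*I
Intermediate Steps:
V = 25*I*√15/4 (V = 5*√(-319 + (-88 - 1*(-32)))/4 = 5*√(-319 + (-88 + 32))/4 = 5*√(-319 - 56)/4 = 5*√(-375)/4 = 5*(5*I*√15)/4 = 25*I*√15/4 ≈ 24.206*I)
361/V = 361/((25*I*√15/4)) = 361*(-4*I*√15/375) = -1444*I*√15/375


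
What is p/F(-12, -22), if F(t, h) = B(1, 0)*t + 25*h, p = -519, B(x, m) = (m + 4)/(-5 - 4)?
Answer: 1557/1634 ≈ 0.95288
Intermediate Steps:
B(x, m) = -4/9 - m/9 (B(x, m) = (4 + m)/(-9) = (4 + m)*(-1/9) = -4/9 - m/9)
F(t, h) = 25*h - 4*t/9 (F(t, h) = (-4/9 - 1/9*0)*t + 25*h = (-4/9 + 0)*t + 25*h = -4*t/9 + 25*h = 25*h - 4*t/9)
p/F(-12, -22) = -519/(25*(-22) - 4/9*(-12)) = -519/(-550 + 16/3) = -519/(-1634/3) = -519*(-3/1634) = 1557/1634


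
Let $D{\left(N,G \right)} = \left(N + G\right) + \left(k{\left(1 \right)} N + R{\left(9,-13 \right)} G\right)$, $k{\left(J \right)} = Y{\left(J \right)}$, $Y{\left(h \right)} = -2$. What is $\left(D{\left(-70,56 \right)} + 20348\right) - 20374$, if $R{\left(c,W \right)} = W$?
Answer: $-628$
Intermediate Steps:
$k{\left(J \right)} = -2$
$D{\left(N,G \right)} = - N - 12 G$ ($D{\left(N,G \right)} = \left(N + G\right) - \left(2 N + 13 G\right) = \left(G + N\right) - \left(2 N + 13 G\right) = - N - 12 G$)
$\left(D{\left(-70,56 \right)} + 20348\right) - 20374 = \left(\left(\left(-1\right) \left(-70\right) - 672\right) + 20348\right) - 20374 = \left(\left(70 - 672\right) + 20348\right) - 20374 = \left(-602 + 20348\right) - 20374 = 19746 - 20374 = -628$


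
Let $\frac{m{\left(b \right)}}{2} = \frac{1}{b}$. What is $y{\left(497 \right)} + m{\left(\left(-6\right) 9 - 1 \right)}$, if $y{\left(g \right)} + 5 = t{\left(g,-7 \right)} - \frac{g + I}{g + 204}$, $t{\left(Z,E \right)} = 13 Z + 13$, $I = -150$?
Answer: $\frac{249391808}{38555} \approx 6468.5$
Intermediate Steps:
$t{\left(Z,E \right)} = 13 + 13 Z$
$m{\left(b \right)} = \frac{2}{b}$
$y{\left(g \right)} = 8 + 13 g - \frac{-150 + g}{204 + g}$ ($y{\left(g \right)} = -5 - \left(-13 - 13 g + \frac{g - 150}{g + 204}\right) = -5 - \left(-13 - 13 g + \frac{-150 + g}{204 + g}\right) = -5 + \left(13 + 13 g - \frac{-150 + g}{204 + g}\right) = 8 + 13 g - \frac{-150 + g}{204 + g}$)
$y{\left(497 \right)} + m{\left(\left(-6\right) 9 - 1 \right)} = \frac{1782 + 13 \cdot 497^{2} + 2659 \cdot 497}{204 + 497} + \frac{2}{\left(-6\right) 9 - 1} = \frac{1782 + 13 \cdot 247009 + 1321523}{701} + \frac{2}{-54 - 1} = \frac{1782 + 3211117 + 1321523}{701} + \frac{2}{-55} = \frac{1}{701} \cdot 4534422 + 2 \left(- \frac{1}{55}\right) = \frac{4534422}{701} - \frac{2}{55} = \frac{249391808}{38555}$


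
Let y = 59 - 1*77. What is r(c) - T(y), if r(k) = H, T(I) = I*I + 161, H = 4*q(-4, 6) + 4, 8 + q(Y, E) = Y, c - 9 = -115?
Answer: -529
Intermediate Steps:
c = -106 (c = 9 - 115 = -106)
y = -18 (y = 59 - 77 = -18)
q(Y, E) = -8 + Y
H = -44 (H = 4*(-8 - 4) + 4 = 4*(-12) + 4 = -48 + 4 = -44)
T(I) = 161 + I² (T(I) = I² + 161 = 161 + I²)
r(k) = -44
r(c) - T(y) = -44 - (161 + (-18)²) = -44 - (161 + 324) = -44 - 1*485 = -44 - 485 = -529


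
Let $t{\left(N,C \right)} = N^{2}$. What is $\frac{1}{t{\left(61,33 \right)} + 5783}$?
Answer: $\frac{1}{9504} \approx 0.00010522$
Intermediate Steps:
$\frac{1}{t{\left(61,33 \right)} + 5783} = \frac{1}{61^{2} + 5783} = \frac{1}{3721 + 5783} = \frac{1}{9504}$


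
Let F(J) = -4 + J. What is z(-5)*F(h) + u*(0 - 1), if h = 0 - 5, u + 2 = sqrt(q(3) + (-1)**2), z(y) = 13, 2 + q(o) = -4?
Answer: -115 - I*sqrt(5) ≈ -115.0 - 2.2361*I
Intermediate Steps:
q(o) = -6 (q(o) = -2 - 4 = -6)
u = -2 + I*sqrt(5) (u = -2 + sqrt(-6 + (-1)**2) = -2 + sqrt(-6 + 1) = -2 + sqrt(-5) = -2 + I*sqrt(5) ≈ -2.0 + 2.2361*I)
h = -5
z(-5)*F(h) + u*(0 - 1) = 13*(-4 - 5) + (-2 + I*sqrt(5))*(0 - 1) = 13*(-9) + (-2 + I*sqrt(5))*(-1) = -117 + (2 - I*sqrt(5)) = -115 - I*sqrt(5)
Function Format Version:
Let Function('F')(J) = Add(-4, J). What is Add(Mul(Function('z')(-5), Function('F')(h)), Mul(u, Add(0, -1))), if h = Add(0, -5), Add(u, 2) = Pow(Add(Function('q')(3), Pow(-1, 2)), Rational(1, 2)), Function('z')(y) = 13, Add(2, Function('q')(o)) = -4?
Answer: Add(-115, Mul(-1, I, Pow(5, Rational(1, 2)))) ≈ Add(-115.00, Mul(-2.2361, I))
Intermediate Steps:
Function('q')(o) = -6 (Function('q')(o) = Add(-2, -4) = -6)
u = Add(-2, Mul(I, Pow(5, Rational(1, 2)))) (u = Add(-2, Pow(Add(-6, Pow(-1, 2)), Rational(1, 2))) = Add(-2, Pow(Add(-6, 1), Rational(1, 2))) = Add(-2, Pow(-5, Rational(1, 2))) = Add(-2, Mul(I, Pow(5, Rational(1, 2)))) ≈ Add(-2.0000, Mul(2.2361, I)))
h = -5
Add(Mul(Function('z')(-5), Function('F')(h)), Mul(u, Add(0, -1))) = Add(Mul(13, Add(-4, -5)), Mul(Add(-2, Mul(I, Pow(5, Rational(1, 2)))), Add(0, -1))) = Add(Mul(13, -9), Mul(Add(-2, Mul(I, Pow(5, Rational(1, 2)))), -1)) = Add(-117, Add(2, Mul(-1, I, Pow(5, Rational(1, 2))))) = Add(-115, Mul(-1, I, Pow(5, Rational(1, 2))))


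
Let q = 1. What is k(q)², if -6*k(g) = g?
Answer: 1/36 ≈ 0.027778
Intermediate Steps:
k(g) = -g/6
k(q)² = (-⅙*1)² = (-⅙)² = 1/36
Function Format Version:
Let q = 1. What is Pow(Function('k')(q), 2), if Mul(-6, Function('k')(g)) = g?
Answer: Rational(1, 36) ≈ 0.027778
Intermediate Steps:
Function('k')(g) = Mul(Rational(-1, 6), g)
Pow(Function('k')(q), 2) = Pow(Mul(Rational(-1, 6), 1), 2) = Pow(Rational(-1, 6), 2) = Rational(1, 36)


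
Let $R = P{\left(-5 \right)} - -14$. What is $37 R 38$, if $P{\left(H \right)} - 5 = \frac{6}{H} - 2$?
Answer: $\frac{111074}{5} \approx 22215.0$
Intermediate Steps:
$P{\left(H \right)} = 3 + \frac{6}{H}$ ($P{\left(H \right)} = 5 - \left(2 - \frac{6}{H}\right) = 3 + \frac{6}{H}$)
$R = \frac{79}{5}$ ($R = \left(3 + \frac{6}{-5}\right) - -14 = \left(3 + 6 \left(- \frac{1}{5}\right)\right) + 14 = \left(3 - \frac{6}{5}\right) + 14 = \frac{9}{5} + 14 = \frac{79}{5} \approx 15.8$)
$37 R 38 = 37 \cdot \frac{79}{5} \cdot 38 = \frac{2923}{5} \cdot 38 = \frac{111074}{5}$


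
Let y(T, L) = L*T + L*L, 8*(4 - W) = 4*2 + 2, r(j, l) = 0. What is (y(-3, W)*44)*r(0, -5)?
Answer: 0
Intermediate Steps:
W = 11/4 (W = 4 - (4*2 + 2)/8 = 4 - (8 + 2)/8 = 4 - ⅛*10 = 4 - 5/4 = 11/4 ≈ 2.7500)
y(T, L) = L² + L*T (y(T, L) = L*T + L² = L² + L*T)
(y(-3, W)*44)*r(0, -5) = ((11*(11/4 - 3)/4)*44)*0 = (((11/4)*(-¼))*44)*0 = -11/16*44*0 = -121/4*0 = 0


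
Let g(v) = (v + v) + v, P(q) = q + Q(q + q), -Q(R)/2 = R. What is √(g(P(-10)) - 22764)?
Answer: I*√22674 ≈ 150.58*I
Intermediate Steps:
Q(R) = -2*R
P(q) = -3*q (P(q) = q - 2*(q + q) = q - 4*q = -3*q)
g(v) = 3*v (g(v) = 2*v + v = 3*v)
√(g(P(-10)) - 22764) = √(3*(-3*(-10)) - 22764) = √(3*30 - 22764) = √(90 - 22764) = √(-22674) = I*√22674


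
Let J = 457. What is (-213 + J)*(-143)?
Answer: -34892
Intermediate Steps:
(-213 + J)*(-143) = (-213 + 457)*(-143) = 244*(-143) = -34892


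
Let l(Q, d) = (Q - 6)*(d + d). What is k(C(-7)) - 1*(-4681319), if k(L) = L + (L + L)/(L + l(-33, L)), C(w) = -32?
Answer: 360459097/77 ≈ 4.6813e+6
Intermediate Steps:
l(Q, d) = 2*d*(-6 + Q) (l(Q, d) = (-6 + Q)*(2*d) = 2*d*(-6 + Q))
k(L) = -2/77 + L (k(L) = L + (L + L)/(L + 2*L*(-6 - 33)) = L + (2*L)/(L + 2*L*(-39)) = L + (2*L)/(L - 78*L) = L + (2*L)/((-77*L)) = L + (2*L)*(-1/(77*L)) = L - 2/77 = -2/77 + L)
k(C(-7)) - 1*(-4681319) = (-2/77 - 32) - 1*(-4681319) = -2466/77 + 4681319 = 360459097/77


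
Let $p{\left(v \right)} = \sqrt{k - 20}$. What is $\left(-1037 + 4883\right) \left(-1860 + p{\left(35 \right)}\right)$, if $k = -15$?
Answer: $-7153560 + 3846 i \sqrt{35} \approx -7.1536 \cdot 10^{6} + 22753.0 i$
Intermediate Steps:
$p{\left(v \right)} = i \sqrt{35}$ ($p{\left(v \right)} = \sqrt{-15 - 20} = \sqrt{-35} = i \sqrt{35}$)
$\left(-1037 + 4883\right) \left(-1860 + p{\left(35 \right)}\right) = \left(-1037 + 4883\right) \left(-1860 + i \sqrt{35}\right) = 3846 \left(-1860 + i \sqrt{35}\right) = -7153560 + 3846 i \sqrt{35}$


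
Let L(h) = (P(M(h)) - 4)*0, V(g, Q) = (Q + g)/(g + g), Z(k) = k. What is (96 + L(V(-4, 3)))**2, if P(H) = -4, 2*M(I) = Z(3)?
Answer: 9216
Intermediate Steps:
M(I) = 3/2 (M(I) = (1/2)*3 = 3/2)
V(g, Q) = (Q + g)/(2*g) (V(g, Q) = (Q + g)/((2*g)) = (Q + g)*(1/(2*g)) = (Q + g)/(2*g))
L(h) = 0 (L(h) = (-4 - 4)*0 = -8*0 = 0)
(96 + L(V(-4, 3)))**2 = (96 + 0)**2 = 96**2 = 9216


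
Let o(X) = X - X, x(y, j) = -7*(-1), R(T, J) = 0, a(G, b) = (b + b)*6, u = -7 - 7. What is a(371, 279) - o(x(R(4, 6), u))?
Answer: 3348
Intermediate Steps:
u = -14
a(G, b) = 12*b (a(G, b) = (2*b)*6 = 12*b)
x(y, j) = 7
o(X) = 0
a(371, 279) - o(x(R(4, 6), u)) = 12*279 - 1*0 = 3348 + 0 = 3348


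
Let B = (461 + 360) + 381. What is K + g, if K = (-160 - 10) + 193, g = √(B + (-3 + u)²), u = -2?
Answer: 23 + √1227 ≈ 58.029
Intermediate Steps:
B = 1202 (B = 821 + 381 = 1202)
g = √1227 (g = √(1202 + (-3 - 2)²) = √(1202 + (-5)²) = √(1202 + 25) = √1227 ≈ 35.029)
K = 23 (K = -170 + 193 = 23)
K + g = 23 + √1227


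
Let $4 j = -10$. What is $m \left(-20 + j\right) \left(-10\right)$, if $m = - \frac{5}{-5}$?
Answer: $225$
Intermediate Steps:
$j = - \frac{5}{2}$ ($j = \frac{1}{4} \left(-10\right) = - \frac{5}{2} \approx -2.5$)
$m = 1$ ($m = \left(-5\right) \left(- \frac{1}{5}\right) = 1$)
$m \left(-20 + j\right) \left(-10\right) = 1 \left(-20 - \frac{5}{2}\right) \left(-10\right) = 1 \left(- \frac{45}{2}\right) \left(-10\right) = \left(- \frac{45}{2}\right) \left(-10\right) = 225$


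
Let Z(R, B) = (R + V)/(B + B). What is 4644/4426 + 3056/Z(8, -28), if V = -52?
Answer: 94706534/24343 ≈ 3890.5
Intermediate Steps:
Z(R, B) = (-52 + R)/(2*B) (Z(R, B) = (R - 52)/(B + B) = (-52 + R)/((2*B)) = (-52 + R)*(1/(2*B)) = (-52 + R)/(2*B))
4644/4426 + 3056/Z(8, -28) = 4644/4426 + 3056/(((½)*(-52 + 8)/(-28))) = 4644*(1/4426) + 3056/(((½)*(-1/28)*(-44))) = 2322/2213 + 3056/(11/14) = 2322/2213 + 3056*(14/11) = 2322/2213 + 42784/11 = 94706534/24343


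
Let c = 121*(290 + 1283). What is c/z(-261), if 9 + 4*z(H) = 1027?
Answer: 380666/509 ≈ 747.87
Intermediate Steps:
z(H) = 509/2 (z(H) = -9/4 + (¼)*1027 = -9/4 + 1027/4 = 509/2)
c = 190333 (c = 121*1573 = 190333)
c/z(-261) = 190333/(509/2) = 190333*(2/509) = 380666/509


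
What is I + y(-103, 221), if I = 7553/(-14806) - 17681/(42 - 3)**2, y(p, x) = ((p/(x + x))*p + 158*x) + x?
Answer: 6728556955057/191419371 ≈ 35151.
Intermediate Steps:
y(p, x) = 159*x + p**2/(2*x) (y(p, x) = ((p/((2*x)))*p + 158*x) + x = ((p*(1/(2*x)))*p + 158*x) + x = ((p/(2*x))*p + 158*x) + x = (p**2/(2*x) + 158*x) + x = (158*x + p**2/(2*x)) + x = 159*x + p**2/(2*x))
I = -273272999/22519926 (I = 7553*(-1/14806) - 17681/(39**2) = -7553/14806 - 17681/1521 = -273272999/22519926 ≈ -12.135)
I + y(-103, 221) = -273272999/22519926 + (159*221 + (1/2)*(-103)**2/221) = -273272999/22519926 + (35139 + (1/2)*10609*(1/221)) = -273272999/22519926 + (35139 + 10609/442) = -273272999/22519926 + 15542047/442 = 6728556955057/191419371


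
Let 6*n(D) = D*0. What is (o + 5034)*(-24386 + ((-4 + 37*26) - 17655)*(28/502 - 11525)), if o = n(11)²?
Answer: 243113554179054/251 ≈ 9.6858e+11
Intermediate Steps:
n(D) = 0 (n(D) = (D*0)/6 = (⅙)*0 = 0)
o = 0 (o = 0² = 0)
(o + 5034)*(-24386 + ((-4 + 37*26) - 17655)*(28/502 - 11525)) = (0 + 5034)*(-24386 + ((-4 + 37*26) - 17655)*(28/502 - 11525)) = 5034*(-24386 + ((-4 + 962) - 17655)*(28*(1/502) - 11525)) = 5034*(-24386 + (958 - 17655)*(14/251 - 11525)) = 5034*(-24386 - 16697*(-2892761/251)) = 5034*(-24386 + 48300430417/251) = 5034*(48294309531/251) = 243113554179054/251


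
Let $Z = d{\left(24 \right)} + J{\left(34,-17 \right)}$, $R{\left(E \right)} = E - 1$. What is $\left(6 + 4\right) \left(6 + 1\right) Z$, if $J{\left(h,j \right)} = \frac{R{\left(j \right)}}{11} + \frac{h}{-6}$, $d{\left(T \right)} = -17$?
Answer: $- \frac{56140}{33} \approx -1701.2$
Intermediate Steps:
$R{\left(E \right)} = -1 + E$
$J{\left(h,j \right)} = - \frac{1}{11} - \frac{h}{6} + \frac{j}{11}$ ($J{\left(h,j \right)} = \frac{-1 + j}{11} + \frac{h}{-6} = \left(-1 + j\right) \frac{1}{11} + h \left(- \frac{1}{6}\right) = \left(- \frac{1}{11} + \frac{j}{11}\right) - \frac{h}{6} = - \frac{1}{11} - \frac{h}{6} + \frac{j}{11}$)
$Z = - \frac{802}{33}$ ($Z = -17 - \frac{241}{33} = - \frac{802}{33} \approx -24.303$)
$\left(6 + 4\right) \left(6 + 1\right) Z = \left(6 + 4\right) \left(6 + 1\right) \left(- \frac{802}{33}\right) = 10 \cdot 7 \left(- \frac{802}{33}\right) = 70 \left(- \frac{802}{33}\right) = - \frac{56140}{33}$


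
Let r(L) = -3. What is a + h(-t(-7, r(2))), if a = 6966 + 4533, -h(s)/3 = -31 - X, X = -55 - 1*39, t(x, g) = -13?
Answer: 11310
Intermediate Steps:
X = -94 (X = -55 - 39 = -94)
h(s) = -189 (h(s) = -3*(-31 - 1*(-94)) = -3*(-31 + 94) = -3*63 = -189)
a = 11499
a + h(-t(-7, r(2))) = 11499 - 189 = 11310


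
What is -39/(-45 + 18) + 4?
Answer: 49/9 ≈ 5.4444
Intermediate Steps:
-39/(-45 + 18) + 4 = -39/(-27) + 4 = -39*(-1/27) + 4 = 13/9 + 4 = 49/9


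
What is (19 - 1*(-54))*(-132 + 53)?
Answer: -5767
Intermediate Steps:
(19 - 1*(-54))*(-132 + 53) = (19 + 54)*(-79) = 73*(-79) = -5767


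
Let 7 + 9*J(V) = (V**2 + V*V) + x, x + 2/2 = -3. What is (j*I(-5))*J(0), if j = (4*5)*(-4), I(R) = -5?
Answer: -4400/9 ≈ -488.89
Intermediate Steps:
x = -4 (x = -1 - 3 = -4)
j = -80 (j = 20*(-4) = -80)
J(V) = -11/9 + 2*V**2/9 (J(V) = -7/9 + ((V**2 + V*V) - 4)/9 = -7/9 + ((V**2 + V**2) - 4)/9 = -7/9 + (2*V**2 - 4)/9 = -7/9 + (-4 + 2*V**2)/9 = -7/9 + (-4/9 + 2*V**2/9) = -11/9 + 2*V**2/9)
(j*I(-5))*J(0) = (-80*(-5))*(-11/9 + (2/9)*0**2) = 400*(-11/9 + (2/9)*0) = 400*(-11/9 + 0) = 400*(-11/9) = -4400/9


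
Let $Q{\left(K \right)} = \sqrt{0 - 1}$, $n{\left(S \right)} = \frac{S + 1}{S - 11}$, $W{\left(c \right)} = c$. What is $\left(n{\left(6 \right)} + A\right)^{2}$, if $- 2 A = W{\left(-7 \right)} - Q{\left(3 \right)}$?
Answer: $\frac{104}{25} + \frac{21 i}{10} \approx 4.16 + 2.1 i$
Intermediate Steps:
$n{\left(S \right)} = \frac{1 + S}{-11 + S}$
$Q{\left(K \right)} = i$ ($Q{\left(K \right)} = \sqrt{-1} = i$)
$A = \frac{7}{2} + \frac{i}{2}$ ($A = - \frac{-7 - i}{2} = \frac{7}{2} + \frac{i}{2} \approx 3.5 + 0.5 i$)
$\left(n{\left(6 \right)} + A\right)^{2} = \left(\frac{1 + 6}{-11 + 6} + \left(\frac{7}{2} + \frac{i}{2}\right)\right)^{2} = \left(\frac{1}{-5} \cdot 7 + \left(\frac{7}{2} + \frac{i}{2}\right)\right)^{2} = \left(\left(- \frac{1}{5}\right) 7 + \left(\frac{7}{2} + \frac{i}{2}\right)\right)^{2} = \left(- \frac{7}{5} + \left(\frac{7}{2} + \frac{i}{2}\right)\right)^{2} = \left(\frac{21}{10} + \frac{i}{2}\right)^{2}$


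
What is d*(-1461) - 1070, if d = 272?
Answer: -398462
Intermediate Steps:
d*(-1461) - 1070 = 272*(-1461) - 1070 = -397392 - 1070 = -398462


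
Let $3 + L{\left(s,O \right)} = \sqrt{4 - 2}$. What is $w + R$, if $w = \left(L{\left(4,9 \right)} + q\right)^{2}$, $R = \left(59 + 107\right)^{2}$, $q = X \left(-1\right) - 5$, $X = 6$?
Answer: $27754 - 28 \sqrt{2} \approx 27714.0$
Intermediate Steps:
$q = -11$ ($q = 6 \left(-1\right) - 5 = -6 - 5 = -11$)
$R = 27556$ ($R = 166^{2} = 27556$)
$L{\left(s,O \right)} = -3 + \sqrt{2}$ ($L{\left(s,O \right)} = -3 + \sqrt{4 - 2} = -3 + \sqrt{2}$)
$w = \left(-14 + \sqrt{2}\right)^{2}$ ($w = \left(\left(-3 + \sqrt{2}\right) - 11\right)^{2} = \left(-14 + \sqrt{2}\right)^{2} \approx 158.4$)
$w + R = \left(14 - \sqrt{2}\right)^{2} + 27556 = 27556 + \left(14 - \sqrt{2}\right)^{2}$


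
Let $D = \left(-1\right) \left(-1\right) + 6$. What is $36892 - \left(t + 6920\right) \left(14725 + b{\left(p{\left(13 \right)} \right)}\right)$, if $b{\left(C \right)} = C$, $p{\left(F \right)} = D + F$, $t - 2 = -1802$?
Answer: $-75457508$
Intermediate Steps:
$D = 7$ ($D = 1 + 6 = 7$)
$t = -1800$ ($t = 2 - 1802 = -1800$)
$p{\left(F \right)} = 7 + F$
$36892 - \left(t + 6920\right) \left(14725 + b{\left(p{\left(13 \right)} \right)}\right) = 36892 - \left(-1800 + 6920\right) \left(14725 + \left(7 + 13\right)\right) = 36892 - 5120 \left(14725 + 20\right) = 36892 - 5120 \cdot 14745 = 36892 - 75494400 = -75457508$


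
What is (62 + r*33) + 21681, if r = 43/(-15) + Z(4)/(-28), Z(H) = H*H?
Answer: 757034/35 ≈ 21630.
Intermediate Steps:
Z(H) = H²
r = -361/105 (r = 43/(-15) + 4²/(-28) = 43*(-1/15) + 16*(-1/28) = -43/15 - 4/7 = -361/105 ≈ -3.4381)
(62 + r*33) + 21681 = (62 - 361/105*33) + 21681 = (62 - 3971/35) + 21681 = -1801/35 + 21681 = 757034/35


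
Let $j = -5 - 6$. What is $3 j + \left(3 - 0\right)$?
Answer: $-30$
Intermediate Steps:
$j = -11$ ($j = -5 - 6 = -11$)
$3 j + \left(3 - 0\right) = 3 \left(-11\right) + \left(3 - 0\right) = -33 + \left(3 + 0\right) = -33 + 3 = -30$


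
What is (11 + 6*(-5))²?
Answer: 361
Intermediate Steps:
(11 + 6*(-5))² = (11 - 30)² = (-19)² = 361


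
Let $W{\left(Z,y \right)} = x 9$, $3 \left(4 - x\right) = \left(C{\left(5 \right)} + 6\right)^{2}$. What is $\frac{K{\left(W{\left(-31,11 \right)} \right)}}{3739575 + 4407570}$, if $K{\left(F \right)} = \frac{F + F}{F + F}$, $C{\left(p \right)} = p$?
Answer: $\frac{1}{8147145} \approx 1.2274 \cdot 10^{-7}$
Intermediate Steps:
$x = - \frac{109}{3}$ ($x = 4 - \frac{\left(5 + 6\right)^{2}}{3} = 4 - \frac{11^{2}}{3} = 4 - \frac{121}{3} = - \frac{109}{3} \approx -36.333$)
$W{\left(Z,y \right)} = -327$ ($W{\left(Z,y \right)} = \left(- \frac{109}{3}\right) 9 = -327$)
$K{\left(F \right)} = 1$ ($K{\left(F \right)} = \frac{2 F}{2 F} = 2 F \frac{1}{2 F} = 1$)
$\frac{K{\left(W{\left(-31,11 \right)} \right)}}{3739575 + 4407570} = 1 \frac{1}{3739575 + 4407570} = 1 \cdot \frac{1}{8147145} = \frac{1}{8147145}$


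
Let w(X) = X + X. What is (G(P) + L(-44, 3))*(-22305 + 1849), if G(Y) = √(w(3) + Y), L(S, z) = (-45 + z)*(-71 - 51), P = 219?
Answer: -105123384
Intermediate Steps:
L(S, z) = 5490 - 122*z (L(S, z) = (-45 + z)*(-122) = 5490 - 122*z)
w(X) = 2*X
G(Y) = √(6 + Y) (G(Y) = √(2*3 + Y) = √(6 + Y))
(G(P) + L(-44, 3))*(-22305 + 1849) = (√(6 + 219) + (5490 - 122*3))*(-22305 + 1849) = (√225 + (5490 - 366))*(-20456) = (15 + 5124)*(-20456) = 5139*(-20456) = -105123384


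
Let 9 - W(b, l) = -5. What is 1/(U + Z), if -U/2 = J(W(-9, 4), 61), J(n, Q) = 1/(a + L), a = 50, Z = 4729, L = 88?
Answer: 69/326300 ≈ 0.00021146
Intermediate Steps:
W(b, l) = 14 (W(b, l) = 9 - 1*(-5) = 9 + 5 = 14)
J(n, Q) = 1/138 (J(n, Q) = 1/(50 + 88) = 1/138)
U = -1/69 (U = -2*1/138 = -1/69 ≈ -0.014493)
1/(U + Z) = 1/(-1/69 + 4729) = 1/(326300/69) = 69/326300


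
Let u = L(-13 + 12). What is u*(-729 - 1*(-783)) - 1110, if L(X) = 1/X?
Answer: -1164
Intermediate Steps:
u = -1 (u = 1/(-13 + 12) = 1/(-1) = -1)
u*(-729 - 1*(-783)) - 1110 = -(-729 - 1*(-783)) - 1110 = -(-729 + 783) - 1110 = -1*54 - 1110 = -54 - 1110 = -1164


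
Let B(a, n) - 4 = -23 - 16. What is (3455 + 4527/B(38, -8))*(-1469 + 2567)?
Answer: 127805004/35 ≈ 3.6516e+6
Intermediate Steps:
B(a, n) = -35 (B(a, n) = 4 + (-23 - 16) = 4 - 39 = -35)
(3455 + 4527/B(38, -8))*(-1469 + 2567) = (3455 + 4527/(-35))*(-1469 + 2567) = (3455 + 4527*(-1/35))*1098 = (3455 - 4527/35)*1098 = (116398/35)*1098 = 127805004/35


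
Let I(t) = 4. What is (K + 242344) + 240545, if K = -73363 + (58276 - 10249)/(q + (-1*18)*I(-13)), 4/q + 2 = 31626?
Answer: 232735193044/569231 ≈ 4.0886e+5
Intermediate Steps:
q = 1/7906 (q = 4/(-2 + 31626) = 4/31624 = 4*(1/31624) = 1/7906 ≈ 0.00012649)
K = -42140195315/569231 (K = -73363 + (58276 - 10249)/(1/7906 - 1*18*4) = -73363 + 48027/(1/7906 - 18*4) = -73363 + 48027/(1/7906 - 72) = -73363 + 48027/(-569231/7906) = -73363 + 48027*(-7906/569231) = -73363 - 379701462/569231 = -42140195315/569231 ≈ -74030.)
(K + 242344) + 240545 = (-42140195315/569231 + 242344) + 240545 = 95809522149/569231 + 240545 = 232735193044/569231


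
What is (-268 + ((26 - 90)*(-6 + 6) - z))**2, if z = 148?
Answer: 173056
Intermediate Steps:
(-268 + ((26 - 90)*(-6 + 6) - z))**2 = (-268 + ((26 - 90)*(-6 + 6) - 1*148))**2 = (-268 + (-64*0 - 148))**2 = (-268 + (0 - 148))**2 = (-268 - 148)**2 = (-416)**2 = 173056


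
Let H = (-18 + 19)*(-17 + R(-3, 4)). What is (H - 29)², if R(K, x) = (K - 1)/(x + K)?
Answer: 2500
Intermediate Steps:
R(K, x) = (-1 + K)/(K + x)
H = -21 (H = (-18 + 19)*(-17 + (-1 - 3)/(-3 + 4)) = 1*(-17 - 4/1) = 1*(-17 + 1*(-4)) = 1*(-17 - 4) = 1*(-21) = -21)
(H - 29)² = (-21 - 29)² = (-50)² = 2500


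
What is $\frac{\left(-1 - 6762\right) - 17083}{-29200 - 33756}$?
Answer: $\frac{11923}{31478} \approx 0.37877$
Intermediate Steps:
$\frac{\left(-1 - 6762\right) - 17083}{-29200 - 33756} = \frac{\left(-1 - 6762\right) - 17083}{-62956} = \left(-6763 - 17083\right) \left(- \frac{1}{62956}\right) = \left(-23846\right) \left(- \frac{1}{62956}\right) = \frac{11923}{31478}$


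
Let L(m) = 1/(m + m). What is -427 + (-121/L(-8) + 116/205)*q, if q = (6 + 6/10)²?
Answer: 430140269/5125 ≈ 83930.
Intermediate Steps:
L(m) = 1/(2*m)
q = 1089/25 (q = (6 + 6*(⅒))² = (6 + ⅗)² = (33/5)² = 1089/25 ≈ 43.560)
-427 + (-121/L(-8) + 116/205)*q = -427 + (-121/((½)/(-8)) + 116/205)*(1089/25) = -427 + (-121/((½)*(-⅛)) + 116*(1/205))*(1089/25) = -427 + (-121/(-1/16) + 116/205)*(1089/25) = -427 + (-121*(-16) + 116/205)*(1089/25) = -427 + (1936 + 116/205)*(1089/25) = -427 + (396996/205)*(1089/25) = -427 + 432328644/5125 = 430140269/5125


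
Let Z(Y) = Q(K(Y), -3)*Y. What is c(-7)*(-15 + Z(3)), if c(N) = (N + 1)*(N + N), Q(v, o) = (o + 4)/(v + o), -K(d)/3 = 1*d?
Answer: -1281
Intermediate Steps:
K(d) = -3*d
Q(v, o) = (4 + o)/(o + v)
c(N) = 2*N*(1 + N) (c(N) = (1 + N)*(2*N) = 2*N*(1 + N))
Z(Y) = Y/(-3 - 3*Y) (Z(Y) = ((4 - 3)/(-3 - 3*Y))*Y = (1/(-3 - 3*Y))*Y = Y/(-3 - 3*Y))
c(-7)*(-15 + Z(3)) = (2*(-7)*(1 - 7))*(-15 - 1*3/(3 + 3*3)) = (2*(-7)*(-6))*(-15 - 1*3/(3 + 9)) = 84*(-15 - 1*3/12) = 84*(-15 - 1*3*1/12) = 84*(-15 - ¼) = 84*(-61/4) = -1281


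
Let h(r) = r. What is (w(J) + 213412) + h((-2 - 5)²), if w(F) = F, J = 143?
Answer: 213604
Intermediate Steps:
(w(J) + 213412) + h((-2 - 5)²) = (143 + 213412) + (-2 - 5)² = 213555 + (-7)² = 213555 + 49 = 213604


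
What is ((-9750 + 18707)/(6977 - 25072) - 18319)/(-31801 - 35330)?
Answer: 331491262/1214735445 ≈ 0.27289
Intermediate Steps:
((-9750 + 18707)/(6977 - 25072) - 18319)/(-31801 - 35330) = (8957/(-18095) - 18319)/(-67131) = (8957*(-1/18095) - 18319)*(-1/67131) = (-8957/18095 - 18319)*(-1/67131) = -331491262/18095*(-1/67131) = 331491262/1214735445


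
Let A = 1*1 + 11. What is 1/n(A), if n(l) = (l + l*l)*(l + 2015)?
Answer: 1/316212 ≈ 3.1624e-6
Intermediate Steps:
A = 12 (A = 1 + 11 = 12)
n(l) = (2015 + l)*(l + l**2) (n(l) = (l + l**2)*(2015 + l) = (2015 + l)*(l + l**2))
1/n(A) = 1/(12*(2015 + 12**2 + 2016*12)) = 1/(12*(2015 + 144 + 24192)) = 1/(12*26351) = 1/316212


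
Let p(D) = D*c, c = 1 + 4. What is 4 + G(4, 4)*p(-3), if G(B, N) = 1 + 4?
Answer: -71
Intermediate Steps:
c = 5
G(B, N) = 5
p(D) = 5*D (p(D) = D*5 = 5*D)
4 + G(4, 4)*p(-3) = 4 + 5*(5*(-3)) = 4 + 5*(-15) = 4 - 75 = -71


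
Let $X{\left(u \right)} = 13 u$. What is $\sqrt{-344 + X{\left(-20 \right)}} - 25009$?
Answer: $-25009 + 2 i \sqrt{151} \approx -25009.0 + 24.576 i$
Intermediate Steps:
$\sqrt{-344 + X{\left(-20 \right)}} - 25009 = \sqrt{-344 + 13 \left(-20\right)} - 25009 = \sqrt{-344 - 260} - 25009 = \sqrt{-604} - 25009 = 2 i \sqrt{151} - 25009 = -25009 + 2 i \sqrt{151}$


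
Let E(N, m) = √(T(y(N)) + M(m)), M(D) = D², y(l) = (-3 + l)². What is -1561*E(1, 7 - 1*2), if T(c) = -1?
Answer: -3122*√6 ≈ -7647.3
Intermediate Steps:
E(N, m) = √(-1 + m²)
-1561*E(1, 7 - 1*2) = -1561*√(-1 + (7 - 1*2)²) = -1561*√(-1 + (7 - 2)²) = -1561*√(-1 + 5²) = -1561*√(-1 + 25) = -3122*√6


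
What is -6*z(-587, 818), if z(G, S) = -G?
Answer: -3522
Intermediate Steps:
-6*z(-587, 818) = -(-6)*(-587) = -6*587 = -3522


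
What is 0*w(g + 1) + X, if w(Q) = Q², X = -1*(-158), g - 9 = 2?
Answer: 158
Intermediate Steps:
g = 11 (g = 9 + 2 = 11)
X = 158
0*w(g + 1) + X = 0*(11 + 1)² + 158 = 0*12² + 158 = 0*144 + 158 = 0 + 158 = 158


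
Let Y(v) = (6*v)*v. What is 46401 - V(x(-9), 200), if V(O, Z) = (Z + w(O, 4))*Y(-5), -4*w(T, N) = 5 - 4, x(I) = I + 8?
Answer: 32877/2 ≈ 16439.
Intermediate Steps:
x(I) = 8 + I
Y(v) = 6*v²
w(T, N) = -¼ (w(T, N) = -(5 - 4)/4 = -¼*1 = -¼)
V(O, Z) = -75/2 + 150*Z (V(O, Z) = (Z - ¼)*(6*(-5)²) = (-¼ + Z)*(6*25) = (-¼ + Z)*150 = -75/2 + 150*Z)
46401 - V(x(-9), 200) = 46401 - (-75/2 + 150*200) = 46401 - (-75/2 + 30000) = 46401 - 1*59925/2 = 46401 - 59925/2 = 32877/2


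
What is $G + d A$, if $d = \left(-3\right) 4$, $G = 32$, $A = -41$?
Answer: $524$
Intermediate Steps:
$d = -12$
$G + d A = 32 - -492 = 32 + 492 = 524$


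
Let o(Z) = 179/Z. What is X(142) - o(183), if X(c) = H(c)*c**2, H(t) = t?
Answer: 523981525/183 ≈ 2.8633e+6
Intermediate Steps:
X(c) = c**3 (X(c) = c*c**2 = c**3)
X(142) - o(183) = 142**3 - 179/183 = 2863288 - 179/183 = 523981525/183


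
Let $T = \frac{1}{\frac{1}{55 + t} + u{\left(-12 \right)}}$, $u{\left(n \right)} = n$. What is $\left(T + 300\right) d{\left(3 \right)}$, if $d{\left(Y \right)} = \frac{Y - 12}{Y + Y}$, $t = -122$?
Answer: $- \frac{724299}{1610} \approx -449.88$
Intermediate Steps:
$d{\left(Y \right)} = \frac{-12 + Y}{2 Y}$
$T = - \frac{67}{805}$ ($T = \frac{1}{\frac{1}{55 - 122} - 12} = \frac{1}{\frac{1}{-67} - 12} = \frac{1}{- \frac{1}{67} - 12} = \frac{1}{- \frac{805}{67}} = - \frac{67}{805} \approx -0.08323$)
$\left(T + 300\right) d{\left(3 \right)} = \left(- \frac{67}{805} + 300\right) \frac{-12 + 3}{2 \cdot 3} = \frac{241433 \cdot \frac{1}{2} \cdot \frac{1}{3} \left(-9\right)}{805} = \frac{241433}{805} \left(- \frac{3}{2}\right) = - \frac{724299}{1610}$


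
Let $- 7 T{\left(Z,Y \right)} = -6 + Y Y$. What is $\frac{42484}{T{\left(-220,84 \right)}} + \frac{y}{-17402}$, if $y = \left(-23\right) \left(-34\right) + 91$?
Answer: $- \frac{2590650313}{61342050} \approx -42.233$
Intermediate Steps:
$T{\left(Z,Y \right)} = \frac{6}{7} - \frac{Y^{2}}{7}$ ($T{\left(Z,Y \right)} = - \frac{-6 + Y Y}{7} = - \frac{-6 + Y^{2}}{7} = \frac{6}{7} - \frac{Y^{2}}{7}$)
$y = 873$ ($y = 782 + 91 = 873$)
$\frac{42484}{T{\left(-220,84 \right)}} + \frac{y}{-17402} = \frac{42484}{\frac{6}{7} - \frac{84^{2}}{7}} + \frac{873}{-17402} = \frac{42484}{\frac{6}{7} - 1008} + 873 \left(- \frac{1}{17402}\right) = \frac{42484}{\frac{6}{7} - 1008} - \frac{873}{17402} = \frac{42484}{- \frac{7050}{7}} - \frac{873}{17402} = 42484 \left(- \frac{7}{7050}\right) - \frac{873}{17402} = - \frac{148694}{3525} - \frac{873}{17402} = - \frac{2590650313}{61342050}$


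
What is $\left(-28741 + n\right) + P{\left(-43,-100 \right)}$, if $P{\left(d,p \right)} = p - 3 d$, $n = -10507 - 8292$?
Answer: $-47511$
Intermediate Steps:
$n = -18799$ ($n = -10507 - 8292 = -18799$)
$\left(-28741 + n\right) + P{\left(-43,-100 \right)} = \left(-28741 - 18799\right) - -29 = -47540 + \left(-100 + 129\right) = -47540 + 29 = -47511$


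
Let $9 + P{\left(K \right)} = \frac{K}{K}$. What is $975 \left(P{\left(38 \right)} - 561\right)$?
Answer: $-554775$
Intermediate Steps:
$P{\left(K \right)} = -8$ ($P{\left(K \right)} = -9 + \frac{K}{K} = -9 + 1 = -8$)
$975 \left(P{\left(38 \right)} - 561\right) = 975 \left(-8 - 561\right) = 975 \left(-569\right) = -554775$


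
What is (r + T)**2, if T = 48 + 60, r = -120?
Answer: 144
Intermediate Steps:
T = 108
(r + T)**2 = (-120 + 108)**2 = (-12)**2 = 144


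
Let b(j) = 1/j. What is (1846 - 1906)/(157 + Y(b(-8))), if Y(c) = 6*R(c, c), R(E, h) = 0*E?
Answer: -60/157 ≈ -0.38217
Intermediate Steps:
R(E, h) = 0
Y(c) = 0 (Y(c) = 6*0 = 0)
(1846 - 1906)/(157 + Y(b(-8))) = (1846 - 1906)/(157 + 0) = -60/157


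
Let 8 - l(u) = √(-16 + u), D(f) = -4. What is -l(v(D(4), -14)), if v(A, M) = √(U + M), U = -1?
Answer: -8 + √(-16 + I*√15) ≈ -7.5193 + 4.0288*I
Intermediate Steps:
v(A, M) = √(-1 + M)
l(u) = 8 - √(-16 + u)
-l(v(D(4), -14)) = -(8 - √(-16 + √(-1 - 14))) = -(8 - √(-16 + √(-15))) = -(8 - √(-16 + I*√15)) = -8 + √(-16 + I*√15)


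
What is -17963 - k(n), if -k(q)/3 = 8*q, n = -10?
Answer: -18203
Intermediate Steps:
k(q) = -24*q
-17963 - k(n) = -17963 - (-24)*(-10) = -17963 - 1*240 = -17963 - 240 = -18203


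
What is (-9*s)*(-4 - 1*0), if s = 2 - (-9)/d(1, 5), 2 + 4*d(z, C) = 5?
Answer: 504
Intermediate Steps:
d(z, C) = 3/4 (d(z, C) = -1/2 + (1/4)*5 = -1/2 + 5/4 = 3/4)
s = 14 (s = 2 - (-9)/3/4 = 2 - (-9)*4/3 = 2 - 1*(-12) = 2 + 12 = 14)
(-9*s)*(-4 - 1*0) = (-9*14)*(-4 - 1*0) = -126*(-4 + 0) = -126*(-4) = 504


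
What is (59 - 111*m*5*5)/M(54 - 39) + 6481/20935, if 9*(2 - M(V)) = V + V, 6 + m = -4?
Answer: -1746518321/83740 ≈ -20856.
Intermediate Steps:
m = -10 (m = -6 - 4 = -10)
M(V) = 2 - 2*V/9 (M(V) = 2 - (V + V)/9 = 2 - 2*V/9)
(59 - 111*m*5*5)/M(54 - 39) + 6481/20935 = (59 - 111*(-10*5)*5)/(2 - 2*(54 - 39)/9) + 6481/20935 = (59 - (-5550)*5)/(2 - 2/9*15) + 6481*(1/20935) = (59 - 111*(-250))/(2 - 10/3) + 6481/20935 = (59 + 27750)/(-4/3) + 6481/20935 = 27809*(-3/4) + 6481/20935 = -83427/4 + 6481/20935 = -1746518321/83740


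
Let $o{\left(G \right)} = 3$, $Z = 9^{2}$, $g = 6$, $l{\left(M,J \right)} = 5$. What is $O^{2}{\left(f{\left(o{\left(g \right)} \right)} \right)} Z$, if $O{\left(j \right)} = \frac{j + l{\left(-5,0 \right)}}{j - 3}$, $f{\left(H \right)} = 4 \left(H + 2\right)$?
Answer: $\frac{50625}{289} \approx 175.17$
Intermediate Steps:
$Z = 81$
$f{\left(H \right)} = 8 + 4 H$ ($f{\left(H \right)} = 4 \left(2 + H\right) = 8 + 4 H$)
$O{\left(j \right)} = \frac{5 + j}{-3 + j}$ ($O{\left(j \right)} = \frac{j + 5}{j - 3} = \frac{5 + j}{-3 + j}$)
$O^{2}{\left(f{\left(o{\left(g \right)} \right)} \right)} Z = \left(\frac{5 + \left(8 + 4 \cdot 3\right)}{-3 + \left(8 + 4 \cdot 3\right)}\right)^{2} \cdot 81 = \left(\frac{5 + \left(8 + 12\right)}{-3 + \left(8 + 12\right)}\right)^{2} \cdot 81 = \left(\frac{5 + 20}{-3 + 20}\right)^{2} \cdot 81 = \left(\frac{1}{17} \cdot 25\right)^{2} \cdot 81 = \left(\frac{25}{17}\right)^{2} \cdot 81 = \frac{625}{289} \cdot 81 = \frac{50625}{289}$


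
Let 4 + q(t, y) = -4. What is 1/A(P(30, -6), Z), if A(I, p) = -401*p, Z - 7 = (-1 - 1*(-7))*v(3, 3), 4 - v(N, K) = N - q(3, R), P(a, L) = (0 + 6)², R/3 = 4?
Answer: 1/14035 ≈ 7.1250e-5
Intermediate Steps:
R = 12 (R = 3*4 = 12)
q(t, y) = -8 (q(t, y) = -4 - 4 = -8)
P(a, L) = 36 (P(a, L) = 6² = 36)
v(N, K) = -4 - N (v(N, K) = 4 - (N - 1*(-8)) = 4 - (N + 8) = 4 - (8 + N) = 4 + (-8 - N) = -4 - N)
Z = -35 (Z = 7 + (-1 - 1*(-7))*(-4 - 1*3) = 7 + (-1 + 7)*(-4 - 3) = 7 + 6*(-7) = 7 - 42 = -35)
1/A(P(30, -6), Z) = 1/(-401*(-35)) = 1/14035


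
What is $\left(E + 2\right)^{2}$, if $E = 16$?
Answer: $324$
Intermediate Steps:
$\left(E + 2\right)^{2} = \left(16 + 2\right)^{2} = 18^{2} = 324$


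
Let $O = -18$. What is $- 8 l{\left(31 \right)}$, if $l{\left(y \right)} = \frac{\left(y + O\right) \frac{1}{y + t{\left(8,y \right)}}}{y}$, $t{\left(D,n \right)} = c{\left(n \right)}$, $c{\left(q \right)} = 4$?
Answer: $- \frac{104}{1085} \approx -0.095852$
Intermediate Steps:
$t{\left(D,n \right)} = 4$
$l{\left(y \right)} = \frac{-18 + y}{y \left(4 + y\right)}$ ($l{\left(y \right)} = \frac{\left(y - 18\right) \frac{1}{y + 4}}{y} = \frac{\left(-18 + y\right) \frac{1}{4 + y}}{y} = \frac{\frac{1}{4 + y} \left(-18 + y\right)}{y} = \frac{-18 + y}{y \left(4 + y\right)}$)
$- 8 l{\left(31 \right)} = - 8 \frac{-18 + 31}{31 \left(4 + 31\right)} = - 8 \cdot \frac{1}{31} \cdot \frac{1}{35} \cdot 13 = \left(-8\right) \frac{13}{1085} = - \frac{104}{1085}$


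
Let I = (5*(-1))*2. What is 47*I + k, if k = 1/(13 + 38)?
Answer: -23969/51 ≈ -469.98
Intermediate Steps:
I = -10 (I = -5*2 = -10)
k = 1/51 ≈ 0.019608
47*I + k = 47*(-10) + 1/51 = -470 + 1/51 = -23969/51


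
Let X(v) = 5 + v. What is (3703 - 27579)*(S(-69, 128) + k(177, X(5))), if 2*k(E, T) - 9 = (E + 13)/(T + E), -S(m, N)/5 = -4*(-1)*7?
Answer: 602713806/187 ≈ 3.2231e+6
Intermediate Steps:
S(m, N) = -140 (S(m, N) = -5*(-4*(-1))*7 = -20*7 = -5*28 = -140)
k(E, T) = 9/2 + (13 + E)/(2*(E + T)) (k(E, T) = 9/2 + ((E + 13)/(T + E))/2 = 9/2 + ((13 + E)/(E + T))/2 = 9/2 + (13 + E)/(2*(E + T)))
(3703 - 27579)*(S(-69, 128) + k(177, X(5))) = (3703 - 27579)*(-140 + (13 + 9*(5 + 5) + 10*177)/(2*(177 + (5 + 5)))) = -23876*(-140 + (13 + 9*10 + 1770)/(2*(177 + 10))) = -23876*(-140 + (½)*(13 + 90 + 1770)/187) = -23876*(-140 + (½)*(1/187)*1873) = -23876*(-140 + 1873/374) = -23876*(-50487/374) = 602713806/187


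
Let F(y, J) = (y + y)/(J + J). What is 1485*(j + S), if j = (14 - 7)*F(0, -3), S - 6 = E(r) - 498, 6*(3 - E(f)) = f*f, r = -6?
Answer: -735075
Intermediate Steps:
F(y, J) = y/J (F(y, J) = (2*y)/((2*J)) = (2*y)*(1/(2*J)) = y/J)
E(f) = 3 - f²/6 (E(f) = 3 - f*f/6 = 3 - f²/6)
S = -495 (S = 6 + ((3 - ⅙*(-6)²) - 498) = 6 + ((3 - ⅙*36) - 498) = 6 + ((3 - 6) - 498) = 6 + (-3 - 498) = 6 - 501 = -495)
j = 0 (j = (14 - 7)*(0/(-3)) = 7*(0*(-⅓)) = 7*0 = 0)
1485*(j + S) = 1485*(0 - 495) = 1485*(-495) = -735075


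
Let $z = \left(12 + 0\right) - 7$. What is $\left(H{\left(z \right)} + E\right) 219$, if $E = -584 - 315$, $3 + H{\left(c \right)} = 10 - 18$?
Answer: $-199290$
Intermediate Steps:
$z = 5$ ($z = 12 - 7 = 5$)
$H{\left(c \right)} = -11$ ($H{\left(c \right)} = -3 + \left(10 - 18\right) = -3 - 8 = -11$)
$E = -899$ ($E = -584 - 315 = -899$)
$\left(H{\left(z \right)} + E\right) 219 = \left(-11 - 899\right) 219 = \left(-910\right) 219 = -199290$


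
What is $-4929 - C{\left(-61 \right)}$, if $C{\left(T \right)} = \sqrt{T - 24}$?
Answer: $-4929 - i \sqrt{85} \approx -4929.0 - 9.2195 i$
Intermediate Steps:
$C{\left(T \right)} = \sqrt{-24 + T}$
$-4929 - C{\left(-61 \right)} = -4929 - \sqrt{-24 - 61} = -4929 - \sqrt{-85} = -4929 - i \sqrt{85}$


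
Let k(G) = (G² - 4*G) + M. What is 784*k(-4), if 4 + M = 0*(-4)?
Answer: 21952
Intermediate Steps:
M = -4 (M = -4 + 0*(-4) = -4 + 0 = -4)
k(G) = -4 + G² - 4*G (k(G) = (G² - 4*G) - 4 = -4 + G² - 4*G)
784*k(-4) = 784*(-4 + (-4)² - 4*(-4)) = 784*(-4 + 16 + 16) = 784*28 = 21952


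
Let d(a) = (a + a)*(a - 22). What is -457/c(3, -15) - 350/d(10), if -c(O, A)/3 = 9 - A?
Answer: 281/36 ≈ 7.8056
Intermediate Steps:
d(a) = 2*a*(-22 + a) (d(a) = (2*a)*(-22 + a) = 2*a*(-22 + a))
c(O, A) = -27 + 3*A (c(O, A) = -3*(9 - A) = -27 + 3*A)
-457/c(3, -15) - 350/d(10) = -457/(-27 + 3*(-15)) - 350*1/(20*(-22 + 10)) = -457/(-27 - 45) - 350/(2*10*(-12)) = -457/(-72) - 350/(-240) = -457*(-1/72) - 350*(-1/240) = 457/72 + 35/24 = 281/36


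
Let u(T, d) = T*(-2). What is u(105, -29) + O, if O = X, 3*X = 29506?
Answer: 28876/3 ≈ 9625.3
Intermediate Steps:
X = 29506/3 (X = (1/3)*29506 = 29506/3 ≈ 9835.3)
u(T, d) = -2*T
O = 29506/3 ≈ 9835.3
u(105, -29) + O = -2*105 + 29506/3 = -210 + 29506/3 = 28876/3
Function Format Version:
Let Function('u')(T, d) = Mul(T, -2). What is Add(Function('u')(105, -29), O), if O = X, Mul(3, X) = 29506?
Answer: Rational(28876, 3) ≈ 9625.3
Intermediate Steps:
X = Rational(29506, 3) (X = Mul(Rational(1, 3), 29506) = Rational(29506, 3) ≈ 9835.3)
Function('u')(T, d) = Mul(-2, T)
O = Rational(29506, 3) ≈ 9835.3
Add(Function('u')(105, -29), O) = Add(Mul(-2, 105), Rational(29506, 3)) = Add(-210, Rational(29506, 3)) = Rational(28876, 3)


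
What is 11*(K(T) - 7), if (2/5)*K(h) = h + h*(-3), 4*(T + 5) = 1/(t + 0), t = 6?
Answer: 4697/24 ≈ 195.71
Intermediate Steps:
T = -119/24 (T = -5 + 1/(4*(6 + 0)) = -5 + (1/4)/6 = -5 + (1/4)*(1/6) = -5 + 1/24 = -119/24 ≈ -4.9583)
K(h) = -5*h (K(h) = 5*(h + h*(-3))/2 = 5*(h - 3*h)/2 = 5*(-2*h)/2 = -5*h)
11*(K(T) - 7) = 11*(-5*(-119/24) - 7) = 11*(595/24 - 7) = 11*(427/24) = 4697/24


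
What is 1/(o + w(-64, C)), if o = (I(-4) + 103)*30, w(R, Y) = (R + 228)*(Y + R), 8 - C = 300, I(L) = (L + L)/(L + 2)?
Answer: -1/55174 ≈ -1.8124e-5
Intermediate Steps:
I(L) = 2*L/(2 + L) (I(L) = (2*L)/(2 + L) = 2*L/(2 + L))
C = -292 (C = 8 - 1*300 = 8 - 300 = -292)
w(R, Y) = (228 + R)*(R + Y)
o = 3210 (o = (2*(-4)/(2 - 4) + 103)*30 = (2*(-4)/(-2) + 103)*30 = (2*(-4)*(-½) + 103)*30 = (4 + 103)*30 = 107*30 = 3210)
1/(o + w(-64, C)) = 1/(3210 + ((-64)² + 228*(-64) + 228*(-292) - 64*(-292))) = 1/(3210 + (4096 - 14592 - 66576 + 18688)) = 1/(3210 - 58384) = 1/(-55174) = -1/55174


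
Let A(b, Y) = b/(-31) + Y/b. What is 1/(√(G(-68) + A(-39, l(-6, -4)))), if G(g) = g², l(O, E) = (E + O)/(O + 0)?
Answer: 3*√1690147342/8387828 ≈ 0.014704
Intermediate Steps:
l(O, E) = (E + O)/O
A(b, Y) = -b/31 + Y/b (A(b, Y) = b*(-1/31) + Y/b = -b/31 + Y/b)
1/(√(G(-68) + A(-39, l(-6, -4)))) = 1/(√((-68)² + (-1/31*(-39) + ((-4 - 6)/(-6))/(-39)))) = 1/(√(4624 + (39/31 - ⅙*(-10)*(-1/39)))) = 1/(√(4624 + (39/31 + (5/3)*(-1/39)))) = 1/(√(4624 + (39/31 - 5/117))) = 1/(√(4624 + 4408/3627)) = 1/(√(16775656/3627)) = 1/(2*√1690147342/1209) = 3*√1690147342/8387828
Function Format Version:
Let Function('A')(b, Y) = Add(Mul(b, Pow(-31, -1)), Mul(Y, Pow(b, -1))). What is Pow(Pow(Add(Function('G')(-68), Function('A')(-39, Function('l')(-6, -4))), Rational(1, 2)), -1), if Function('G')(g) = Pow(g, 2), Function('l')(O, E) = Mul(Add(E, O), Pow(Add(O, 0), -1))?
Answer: Mul(Rational(3, 8387828), Pow(1690147342, Rational(1, 2))) ≈ 0.014704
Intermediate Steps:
Function('l')(O, E) = Mul(Pow(O, -1), Add(E, O)) (Function('l')(O, E) = Mul(Add(E, O), Pow(O, -1)) = Mul(Pow(O, -1), Add(E, O)))
Function('A')(b, Y) = Add(Mul(Rational(-1, 31), b), Mul(Y, Pow(b, -1))) (Function('A')(b, Y) = Add(Mul(b, Rational(-1, 31)), Mul(Y, Pow(b, -1))) = Add(Mul(Rational(-1, 31), b), Mul(Y, Pow(b, -1))))
Pow(Pow(Add(Function('G')(-68), Function('A')(-39, Function('l')(-6, -4))), Rational(1, 2)), -1) = Pow(Pow(Add(Pow(-68, 2), Add(Mul(Rational(-1, 31), -39), Mul(Mul(Pow(-6, -1), Add(-4, -6)), Pow(-39, -1)))), Rational(1, 2)), -1) = Pow(Pow(Add(4624, Add(Rational(39, 31), Mul(Mul(Rational(-1, 6), -10), Rational(-1, 39)))), Rational(1, 2)), -1) = Pow(Pow(Add(4624, Add(Rational(39, 31), Mul(Rational(5, 3), Rational(-1, 39)))), Rational(1, 2)), -1) = Pow(Pow(Add(4624, Add(Rational(39, 31), Rational(-5, 117))), Rational(1, 2)), -1) = Pow(Pow(Add(4624, Rational(4408, 3627)), Rational(1, 2)), -1) = Pow(Pow(Rational(16775656, 3627), Rational(1, 2)), -1) = Pow(Mul(Rational(2, 1209), Pow(1690147342, Rational(1, 2))), -1) = Mul(Rational(3, 8387828), Pow(1690147342, Rational(1, 2)))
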